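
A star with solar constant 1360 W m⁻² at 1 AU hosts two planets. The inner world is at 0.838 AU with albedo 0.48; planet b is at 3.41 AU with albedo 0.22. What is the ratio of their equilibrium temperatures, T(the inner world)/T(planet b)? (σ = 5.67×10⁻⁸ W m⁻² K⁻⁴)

T_eq = [S₀(1−A)/(4σd²)]^(1/4), so T ∝ (1−A)^(1/4) / √d.
T₁ = [1360×0.52/(4×5.67×10⁻⁸×0.838²)]^(1/4) = 258.14 K.
T₂ = [1360×0.78/(4×5.67×10⁻⁸×3.41²)]^(1/4) = 141.62 K.

T₁/T₂ ≈ 1.823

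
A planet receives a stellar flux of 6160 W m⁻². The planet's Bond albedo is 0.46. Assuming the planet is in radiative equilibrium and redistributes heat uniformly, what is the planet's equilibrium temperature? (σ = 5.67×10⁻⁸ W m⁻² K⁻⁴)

Energy balance: absorbed = emitted ⇒ πR²·S(1−A) = 4πR²·σT_eq⁴, so T_eq⁴ = S(1−A)/(4σ).
T_eq = [6160 × 0.54 / (4 × 5.67×10⁻⁸)]^(1/4) = (1.47×10¹⁰)^(1/4) = 348 K.

T_eq ≈ 348 K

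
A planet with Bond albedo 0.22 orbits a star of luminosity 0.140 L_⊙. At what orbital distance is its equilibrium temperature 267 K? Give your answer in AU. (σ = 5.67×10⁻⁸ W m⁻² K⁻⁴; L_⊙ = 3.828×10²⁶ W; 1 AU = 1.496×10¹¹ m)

d ≈ 0.359 AU

L = 0.140 × 3.828×10²⁶ = 5.36×10²⁵ W.
From T_eq⁴ = L(1−A)/(16πσd²): d = √[L(1−A)/(16πσT_eq⁴)].
d = √[5.36×10²⁵ × 0.78 / (16π × 5.67×10⁻⁸ × (267)⁴)] = 5.37×10¹⁰ m = 0.359 AU.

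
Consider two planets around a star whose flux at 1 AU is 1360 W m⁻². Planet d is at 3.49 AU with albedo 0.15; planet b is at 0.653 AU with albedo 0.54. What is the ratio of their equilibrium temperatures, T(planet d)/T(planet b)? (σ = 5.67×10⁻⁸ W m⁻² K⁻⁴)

T₁/T₂ ≈ 0.504

T_eq = [S₀(1−A)/(4σd²)]^(1/4), so T ∝ (1−A)^(1/4) / √d.
T₁ = [1360×0.85/(4×5.67×10⁻⁸×3.49²)]^(1/4) = 143.03 K.
T₂ = [1360×0.46/(4×5.67×10⁻⁸×0.653²)]^(1/4) = 283.60 K.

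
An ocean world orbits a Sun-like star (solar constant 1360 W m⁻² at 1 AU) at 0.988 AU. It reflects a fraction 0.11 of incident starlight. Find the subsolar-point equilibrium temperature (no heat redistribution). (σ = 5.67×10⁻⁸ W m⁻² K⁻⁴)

T_ss ≈ 385 K

Flux at 0.988 AU: S = 1360/0.988² = 1390 W m⁻².
At the subsolar point the surface absorbs S(1−A) and emits σT⁴ per unit area — no factor of 4, since only the local patch is in balance.
T = [1390 × 0.89 / 5.67×10⁻⁸]^(1/4) = (2.19×10¹⁰)^(1/4) = 385 K.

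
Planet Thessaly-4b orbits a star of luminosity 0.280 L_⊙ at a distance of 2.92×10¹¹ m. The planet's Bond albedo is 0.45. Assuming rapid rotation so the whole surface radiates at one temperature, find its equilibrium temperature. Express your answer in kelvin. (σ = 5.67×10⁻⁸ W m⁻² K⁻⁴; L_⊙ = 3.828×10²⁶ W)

L = 0.280 × 3.828×10²⁶ = 1.07×10²⁶ W.
Flux: S = L/(4πd²) = 1.07×10²⁶/(4π×(2.92×10¹¹)²) = 100 W m⁻².
Energy balance: absorbed = emitted ⇒ πR²·S(1−A) = 4πR²·σT_eq⁴, so T_eq⁴ = S(1−A)/(4σ).
T_eq = [100 × 0.55 / (4 × 5.67×10⁻⁸)]^(1/4) = (2.43×10⁸)^(1/4) = 125 K.

T_eq ≈ 125 K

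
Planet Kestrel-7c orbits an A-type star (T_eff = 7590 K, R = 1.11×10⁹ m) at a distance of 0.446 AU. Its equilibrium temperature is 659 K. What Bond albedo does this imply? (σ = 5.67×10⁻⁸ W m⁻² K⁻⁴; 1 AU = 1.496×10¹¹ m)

d = 0.446 AU = 6.67×10¹⁰ m.
L = 4πR_⋆²σT_⋆⁴ = 4π(1.11×10⁹)² × 5.67×10⁻⁸ × (7590)⁴ = 2.91×10²⁷ W.
S = L/(4πd²) = 5.21×10⁴ W m⁻².
From T_eq⁴ = S(1−A)/(4σ): 1−A = 4σT_eq⁴/S.
1−A = 4 × 5.67×10⁻⁸ × (659)⁴ / 5.21×10⁴ = 0.821.

A ≈ 0.18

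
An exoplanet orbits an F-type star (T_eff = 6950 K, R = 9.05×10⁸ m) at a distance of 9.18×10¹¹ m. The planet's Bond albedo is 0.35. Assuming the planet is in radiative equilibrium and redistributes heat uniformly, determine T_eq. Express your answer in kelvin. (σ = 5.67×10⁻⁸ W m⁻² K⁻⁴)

T_eq ≈ 139 K

L = 4πR_⋆²σT_⋆⁴ = 4π(9.05×10⁸)² × 5.67×10⁻⁸ × (6950)⁴ = 1.36×10²⁷ W.
S = L/(4πd²) = 129 W m⁻².
Energy balance: absorbed = emitted ⇒ πR²·S(1−A) = 4πR²·σT_eq⁴, so T_eq⁴ = S(1−A)/(4σ).
T_eq = [129 × 0.65 / (4 × 5.67×10⁻⁸)]^(1/4) = (3.68×10⁸)^(1/4) = 139 K.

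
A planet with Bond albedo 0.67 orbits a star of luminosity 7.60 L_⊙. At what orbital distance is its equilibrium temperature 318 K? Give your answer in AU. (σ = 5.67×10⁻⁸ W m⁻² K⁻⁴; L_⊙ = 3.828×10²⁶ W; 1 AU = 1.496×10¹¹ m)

L = 7.60 × 3.828×10²⁶ = 2.91×10²⁷ W.
From T_eq⁴ = L(1−A)/(16πσd²): d = √[L(1−A)/(16πσT_eq⁴)].
d = √[2.91×10²⁷ × 0.33 / (16π × 5.67×10⁻⁸ × (318)⁴)] = 1.81×10¹¹ m = 1.21 AU.

d ≈ 1.21 AU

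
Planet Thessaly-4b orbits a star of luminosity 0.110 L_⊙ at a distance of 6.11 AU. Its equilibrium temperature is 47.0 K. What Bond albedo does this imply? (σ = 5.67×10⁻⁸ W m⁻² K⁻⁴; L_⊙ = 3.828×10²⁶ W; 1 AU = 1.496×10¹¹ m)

d = 6.11 AU = 9.14×10¹¹ m.
L = 0.110 × 3.828×10²⁶ = 4.21×10²⁵ W.
Flux: S = L/(4πd²) = 4.21×10²⁵/(4π×(9.14×10¹¹)²) = 4.01 W m⁻².
From T_eq⁴ = S(1−A)/(4σ): 1−A = 4σT_eq⁴/S.
1−A = 4 × 5.67×10⁻⁸ × (47.0)⁴ / 4.01 = 0.276.

A ≈ 0.72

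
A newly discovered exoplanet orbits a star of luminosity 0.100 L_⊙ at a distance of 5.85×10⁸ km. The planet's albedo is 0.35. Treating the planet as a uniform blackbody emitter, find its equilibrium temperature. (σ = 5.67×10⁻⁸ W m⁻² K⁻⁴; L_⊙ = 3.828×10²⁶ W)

d = 5.85×10⁸ km = 5.85×10¹¹ m.
L = 0.100 × 3.828×10²⁶ = 3.83×10²⁵ W.
Flux: S = L/(4πd²) = 3.83×10²⁵/(4π×(5.85×10¹¹)²) = 8.90 W m⁻².
Energy balance: absorbed = emitted ⇒ πR²·S(1−A) = 4πR²·σT_eq⁴, so T_eq⁴ = S(1−A)/(4σ).
T_eq = [8.90 × 0.65 / (4 × 5.67×10⁻⁸)]^(1/4) = (2.55×10⁷)^(1/4) = 71.1 K.

T_eq ≈ 71.1 K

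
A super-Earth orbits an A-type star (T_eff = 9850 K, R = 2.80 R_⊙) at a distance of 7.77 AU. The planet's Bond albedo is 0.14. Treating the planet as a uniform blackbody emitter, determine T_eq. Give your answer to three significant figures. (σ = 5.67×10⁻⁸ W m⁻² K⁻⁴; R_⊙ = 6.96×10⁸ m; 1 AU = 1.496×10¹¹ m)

R_⋆ = 2.80 × 6.96×10⁸ = 1.95×10⁹ m.
d = 7.77 AU = 1.16×10¹² m.
L = 4πR_⋆²σT_⋆⁴ = 4π(1.95×10⁹)² × 5.67×10⁻⁸ × (9850)⁴ = 2.55×10²⁸ W.
S = L/(4πd²) = 1500 W m⁻².
Energy balance: absorbed = emitted ⇒ πR²·S(1−A) = 4πR²·σT_eq⁴, so T_eq⁴ = S(1−A)/(4σ).
T_eq = [1500 × 0.86 / (4 × 5.67×10⁻⁸)]^(1/4) = (5.69×10⁹)^(1/4) = 275 K.

T_eq ≈ 275 K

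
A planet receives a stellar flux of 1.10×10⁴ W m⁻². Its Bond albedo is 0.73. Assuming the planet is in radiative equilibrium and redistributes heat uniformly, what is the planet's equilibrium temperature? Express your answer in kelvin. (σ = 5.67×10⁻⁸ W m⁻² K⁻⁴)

T_eq ≈ 338 K

Energy balance: absorbed = emitted ⇒ πR²·S(1−A) = 4πR²·σT_eq⁴, so T_eq⁴ = S(1−A)/(4σ).
T_eq = [1.10×10⁴ × 0.27 / (4 × 5.67×10⁻⁸)]^(1/4) = (1.31×10¹⁰)^(1/4) = 338 K.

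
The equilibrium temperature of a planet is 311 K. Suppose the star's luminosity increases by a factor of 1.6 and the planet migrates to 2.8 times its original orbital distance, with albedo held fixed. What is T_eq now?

T_eq ∝ L^(1/4) · d^(−1/2).
T′ = 311 × 1.6^(1/4) / 2.8^(1/2) = 209 K.

T_eq ≈ 209 K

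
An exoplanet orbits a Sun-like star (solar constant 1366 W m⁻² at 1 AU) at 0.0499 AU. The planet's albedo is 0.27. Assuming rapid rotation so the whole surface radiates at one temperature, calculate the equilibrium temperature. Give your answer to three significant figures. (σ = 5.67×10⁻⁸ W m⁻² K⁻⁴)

T_eq ≈ 1150 K

Flux at 0.0499 AU: S = 1366/0.0499² = 5.49×10⁵ W m⁻².
Energy balance: absorbed = emitted ⇒ πR²·S(1−A) = 4πR²·σT_eq⁴, so T_eq⁴ = S(1−A)/(4σ).
T_eq = [5.49×10⁵ × 0.73 / (4 × 5.67×10⁻⁸)]^(1/4) = (1.77×10¹²)^(1/4) = 1150 K.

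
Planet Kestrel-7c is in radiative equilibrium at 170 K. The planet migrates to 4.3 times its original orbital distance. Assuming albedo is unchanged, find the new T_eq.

T_eq ≈ 82.0 K

T_eq ∝ L^(1/4) · d^(−1/2).
T′ = 170 / 4.3^(1/2) = 82.0 K.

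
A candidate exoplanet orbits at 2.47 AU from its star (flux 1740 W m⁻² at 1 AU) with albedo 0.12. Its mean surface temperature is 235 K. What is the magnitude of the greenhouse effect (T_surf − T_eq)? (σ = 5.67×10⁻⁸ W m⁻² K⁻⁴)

ΔT ≈ 52.6 K

S = 1740/2.47² = 285.2 W m⁻².
T_eq = [S(1−A)/(4σ)]^(1/4) = [285.2×0.88/(4×5.67×10⁻⁸)]^(1/4) = 182.4 K.
ΔT = T_surf − T_eq = 235 − 182.4.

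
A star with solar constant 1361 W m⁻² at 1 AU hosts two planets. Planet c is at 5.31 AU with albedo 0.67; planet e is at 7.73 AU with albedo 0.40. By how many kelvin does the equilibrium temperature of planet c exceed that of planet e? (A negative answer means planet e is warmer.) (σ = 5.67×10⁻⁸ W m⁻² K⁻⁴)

T_eq = [S₀(1−A)/(4σd²)]^(1/4), so T ∝ (1−A)^(1/4) / √d.
T₁ = [1361×0.33/(4×5.67×10⁻⁸×5.31²)]^(1/4) = 91.55 K.
T₂ = [1361×0.60/(4×5.67×10⁻⁸×7.73²)]^(1/4) = 88.11 K.

ΔT ≈ 3.4 K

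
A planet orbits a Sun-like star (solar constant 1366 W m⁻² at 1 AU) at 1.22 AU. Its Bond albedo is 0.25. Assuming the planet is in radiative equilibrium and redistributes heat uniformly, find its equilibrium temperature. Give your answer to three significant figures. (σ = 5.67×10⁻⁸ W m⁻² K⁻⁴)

Flux at 1.22 AU: S = 1366/1.22² = 918 W m⁻².
Energy balance: absorbed = emitted ⇒ πR²·S(1−A) = 4πR²·σT_eq⁴, so T_eq⁴ = S(1−A)/(4σ).
T_eq = [918 × 0.75 / (4 × 5.67×10⁻⁸)]^(1/4) = (3.03×10⁹)^(1/4) = 235 K.

T_eq ≈ 235 K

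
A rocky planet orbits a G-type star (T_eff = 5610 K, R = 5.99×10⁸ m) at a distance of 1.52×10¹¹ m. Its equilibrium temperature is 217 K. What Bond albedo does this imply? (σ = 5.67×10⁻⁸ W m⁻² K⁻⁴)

L = 4πR_⋆²σT_⋆⁴ = 4π(5.99×10⁸)² × 5.67×10⁻⁸ × (5610)⁴ = 2.53×10²⁶ W.
S = L/(4πd²) = 872 W m⁻².
From T_eq⁴ = S(1−A)/(4σ): 1−A = 4σT_eq⁴/S.
1−A = 4 × 5.67×10⁻⁸ × (217)⁴ / 872 = 0.577.

A ≈ 0.42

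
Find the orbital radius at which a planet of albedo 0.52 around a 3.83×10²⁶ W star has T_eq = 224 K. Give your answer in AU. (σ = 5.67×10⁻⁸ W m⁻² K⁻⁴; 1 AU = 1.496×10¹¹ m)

From T_eq⁴ = L(1−A)/(16πσd²): d = √[L(1−A)/(16πσT_eq⁴)].
d = √[3.83×10²⁶ × 0.48 / (16π × 5.67×10⁻⁸ × (224)⁴)] = 1.60×10¹¹ m = 1.07 AU.

d ≈ 1.07 AU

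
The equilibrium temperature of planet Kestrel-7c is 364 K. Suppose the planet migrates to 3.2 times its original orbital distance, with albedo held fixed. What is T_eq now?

T_eq ≈ 203 K

T_eq ∝ L^(1/4) · d^(−1/2).
T′ = 364 / 3.2^(1/2) = 203 K.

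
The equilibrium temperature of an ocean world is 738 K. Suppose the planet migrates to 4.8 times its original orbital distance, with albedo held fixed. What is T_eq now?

T_eq ≈ 337 K

T_eq ∝ L^(1/4) · d^(−1/2).
T′ = 738 / 4.8^(1/2) = 337 K.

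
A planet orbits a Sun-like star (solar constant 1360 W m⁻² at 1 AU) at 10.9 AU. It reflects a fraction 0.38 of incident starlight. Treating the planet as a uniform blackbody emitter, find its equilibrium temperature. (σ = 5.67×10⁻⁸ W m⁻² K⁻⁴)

Flux at 10.9 AU: S = 1360/10.9² = 11.4 W m⁻².
Energy balance: absorbed = emitted ⇒ πR²·S(1−A) = 4πR²·σT_eq⁴, so T_eq⁴ = S(1−A)/(4σ).
T_eq = [11.4 × 0.62 / (4 × 5.67×10⁻⁸)]^(1/4) = (3.13×10⁷)^(1/4) = 74.8 K.

T_eq ≈ 74.8 K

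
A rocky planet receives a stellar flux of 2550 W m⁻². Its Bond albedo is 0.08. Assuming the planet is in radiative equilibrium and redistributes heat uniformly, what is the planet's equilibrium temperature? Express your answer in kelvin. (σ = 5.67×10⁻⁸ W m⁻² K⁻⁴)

Energy balance: absorbed = emitted ⇒ πR²·S(1−A) = 4πR²·σT_eq⁴, so T_eq⁴ = S(1−A)/(4σ).
T_eq = [2550 × 0.92 / (4 × 5.67×10⁻⁸)]^(1/4) = (1.03×10¹⁰)^(1/4) = 319 K.

T_eq ≈ 319 K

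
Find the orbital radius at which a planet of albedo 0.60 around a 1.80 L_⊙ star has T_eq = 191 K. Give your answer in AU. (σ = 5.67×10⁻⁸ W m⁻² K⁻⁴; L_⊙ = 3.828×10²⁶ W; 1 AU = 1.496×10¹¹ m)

d ≈ 1.80 AU

L = 1.80 × 3.828×10²⁶ = 6.89×10²⁶ W.
From T_eq⁴ = L(1−A)/(16πσd²): d = √[L(1−A)/(16πσT_eq⁴)].
d = √[6.89×10²⁶ × 0.40 / (16π × 5.67×10⁻⁸ × (191)⁴)] = 2.70×10¹¹ m = 1.80 AU.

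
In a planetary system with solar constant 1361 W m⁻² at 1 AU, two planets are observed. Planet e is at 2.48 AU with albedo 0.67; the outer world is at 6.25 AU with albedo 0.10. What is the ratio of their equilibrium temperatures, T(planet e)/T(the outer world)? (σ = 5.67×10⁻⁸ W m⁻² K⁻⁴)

T₁/T₂ ≈ 1.235

T_eq = [S₀(1−A)/(4σd²)]^(1/4), so T ∝ (1−A)^(1/4) / √d.
T₁ = [1361×0.33/(4×5.67×10⁻⁸×2.48²)]^(1/4) = 133.95 K.
T₂ = [1361×0.90/(4×5.67×10⁻⁸×6.25²)]^(1/4) = 108.44 K.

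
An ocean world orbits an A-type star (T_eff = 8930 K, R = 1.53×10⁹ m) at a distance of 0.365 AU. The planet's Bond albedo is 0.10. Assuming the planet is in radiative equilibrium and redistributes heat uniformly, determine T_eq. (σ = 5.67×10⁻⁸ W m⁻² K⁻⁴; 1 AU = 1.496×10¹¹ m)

d = 0.365 AU = 5.46×10¹⁰ m.
L = 4πR_⋆²σT_⋆⁴ = 4π(1.53×10⁹)² × 5.67×10⁻⁸ × (8930)⁴ = 1.06×10²⁸ W.
S = L/(4πd²) = 2.83×10⁵ W m⁻².
Energy balance: absorbed = emitted ⇒ πR²·S(1−A) = 4πR²·σT_eq⁴, so T_eq⁴ = S(1−A)/(4σ).
T_eq = [2.83×10⁵ × 0.90 / (4 × 5.67×10⁻⁸)]^(1/4) = (1.12×10¹²)^(1/4) = 1030 K.

T_eq ≈ 1030 K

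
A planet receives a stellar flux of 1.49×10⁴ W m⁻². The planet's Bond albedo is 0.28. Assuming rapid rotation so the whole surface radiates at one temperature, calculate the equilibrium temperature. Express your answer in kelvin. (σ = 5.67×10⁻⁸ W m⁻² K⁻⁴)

Energy balance: absorbed = emitted ⇒ πR²·S(1−A) = 4πR²·σT_eq⁴, so T_eq⁴ = S(1−A)/(4σ).
T_eq = [1.49×10⁴ × 0.72 / (4 × 5.67×10⁻⁸)]^(1/4) = (4.73×10¹⁰)^(1/4) = 466 K.

T_eq ≈ 466 K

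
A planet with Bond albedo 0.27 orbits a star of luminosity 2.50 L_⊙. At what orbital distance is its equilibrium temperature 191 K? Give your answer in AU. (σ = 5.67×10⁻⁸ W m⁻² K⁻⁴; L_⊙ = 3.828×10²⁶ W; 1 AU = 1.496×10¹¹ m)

d ≈ 2.87 AU

L = 2.50 × 3.828×10²⁶ = 9.57×10²⁶ W.
From T_eq⁴ = L(1−A)/(16πσd²): d = √[L(1−A)/(16πσT_eq⁴)].
d = √[9.57×10²⁶ × 0.73 / (16π × 5.67×10⁻⁸ × (191)⁴)] = 4.29×10¹¹ m = 2.87 AU.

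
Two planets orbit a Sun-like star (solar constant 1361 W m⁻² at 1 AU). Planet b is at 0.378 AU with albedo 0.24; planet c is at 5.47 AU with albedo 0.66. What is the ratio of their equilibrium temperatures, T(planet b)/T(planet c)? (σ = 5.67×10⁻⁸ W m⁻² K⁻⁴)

T₁/T₂ ≈ 4.651

T_eq = [S₀(1−A)/(4σd²)]^(1/4), so T ∝ (1−A)^(1/4) / √d.
T₁ = [1361×0.76/(4×5.67×10⁻⁸×0.378²)]^(1/4) = 422.68 K.
T₂ = [1361×0.34/(4×5.67×10⁻⁸×5.47²)]^(1/4) = 90.87 K.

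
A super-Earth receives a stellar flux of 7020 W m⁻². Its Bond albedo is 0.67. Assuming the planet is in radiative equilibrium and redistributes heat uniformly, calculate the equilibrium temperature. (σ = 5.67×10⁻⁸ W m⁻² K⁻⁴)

Energy balance: absorbed = emitted ⇒ πR²·S(1−A) = 4πR²·σT_eq⁴, so T_eq⁴ = S(1−A)/(4σ).
T_eq = [7020 × 0.33 / (4 × 5.67×10⁻⁸)]^(1/4) = (1.02×10¹⁰)^(1/4) = 318 K.

T_eq ≈ 318 K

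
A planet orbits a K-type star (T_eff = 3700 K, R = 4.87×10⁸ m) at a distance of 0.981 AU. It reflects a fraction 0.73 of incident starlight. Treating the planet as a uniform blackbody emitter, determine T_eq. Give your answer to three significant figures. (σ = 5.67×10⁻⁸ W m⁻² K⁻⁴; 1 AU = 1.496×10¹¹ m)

d = 0.981 AU = 1.47×10¹¹ m.
L = 4πR_⋆²σT_⋆⁴ = 4π(4.87×10⁸)² × 5.67×10⁻⁸ × (3700)⁴ = 3.17×10²⁵ W.
S = L/(4πd²) = 117 W m⁻².
Energy balance: absorbed = emitted ⇒ πR²·S(1−A) = 4πR²·σT_eq⁴, so T_eq⁴ = S(1−A)/(4σ).
T_eq = [117 × 0.27 / (4 × 5.67×10⁻⁸)]^(1/4) = (1.39×10⁸)^(1/4) = 109 K.

T_eq ≈ 109 K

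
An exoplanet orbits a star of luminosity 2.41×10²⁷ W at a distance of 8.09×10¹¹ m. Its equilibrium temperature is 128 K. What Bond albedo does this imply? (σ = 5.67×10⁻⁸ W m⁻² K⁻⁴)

A ≈ 0.79

Flux: S = L/(4πd²) = 2.41×10²⁷/(4π×(8.09×10¹¹)²) = 293 W m⁻².
From T_eq⁴ = S(1−A)/(4σ): 1−A = 4σT_eq⁴/S.
1−A = 4 × 5.67×10⁻⁸ × (128)⁴ / 293 = 0.208.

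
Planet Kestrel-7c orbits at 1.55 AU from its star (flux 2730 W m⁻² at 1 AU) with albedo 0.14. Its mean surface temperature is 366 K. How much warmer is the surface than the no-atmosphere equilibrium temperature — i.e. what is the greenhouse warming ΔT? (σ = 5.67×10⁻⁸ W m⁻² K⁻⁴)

S = 2730/1.55² = 1136 W m⁻².
T_eq = [S(1−A)/(4σ)]^(1/4) = [1136×0.86/(4×5.67×10⁻⁸)]^(1/4) = 256.2 K.
ΔT = T_surf − T_eq = 366 − 256.2.

ΔT ≈ 109.8 K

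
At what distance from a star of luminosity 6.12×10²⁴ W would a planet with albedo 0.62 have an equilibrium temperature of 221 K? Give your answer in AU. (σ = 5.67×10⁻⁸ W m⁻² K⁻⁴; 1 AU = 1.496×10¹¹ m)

d ≈ 0.124 AU

From T_eq⁴ = L(1−A)/(16πσd²): d = √[L(1−A)/(16πσT_eq⁴)].
d = √[6.12×10²⁴ × 0.38 / (16π × 5.67×10⁻⁸ × (221)⁴)] = 1.85×10¹⁰ m = 0.124 AU.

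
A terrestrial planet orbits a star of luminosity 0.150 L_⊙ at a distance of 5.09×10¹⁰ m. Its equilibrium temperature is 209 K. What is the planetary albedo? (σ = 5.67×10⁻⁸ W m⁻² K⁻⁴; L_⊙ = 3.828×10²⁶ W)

A ≈ 0.75

L = 0.150 × 3.828×10²⁶ = 5.74×10²⁵ W.
Flux: S = L/(4πd²) = 5.74×10²⁵/(4π×(5.09×10¹⁰)²) = 1760 W m⁻².
From T_eq⁴ = S(1−A)/(4σ): 1−A = 4σT_eq⁴/S.
1−A = 4 × 5.67×10⁻⁸ × (209)⁴ / 1760 = 0.245.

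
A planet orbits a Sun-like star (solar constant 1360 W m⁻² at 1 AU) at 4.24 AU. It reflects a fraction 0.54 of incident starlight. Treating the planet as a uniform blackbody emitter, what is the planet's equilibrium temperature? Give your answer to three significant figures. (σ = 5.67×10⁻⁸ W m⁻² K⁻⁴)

T_eq ≈ 111 K

Flux at 4.24 AU: S = 1360/4.24² = 75.6 W m⁻².
Energy balance: absorbed = emitted ⇒ πR²·S(1−A) = 4πR²·σT_eq⁴, so T_eq⁴ = S(1−A)/(4σ).
T_eq = [75.6 × 0.46 / (4 × 5.67×10⁻⁸)]^(1/4) = (1.53×10⁸)^(1/4) = 111 K.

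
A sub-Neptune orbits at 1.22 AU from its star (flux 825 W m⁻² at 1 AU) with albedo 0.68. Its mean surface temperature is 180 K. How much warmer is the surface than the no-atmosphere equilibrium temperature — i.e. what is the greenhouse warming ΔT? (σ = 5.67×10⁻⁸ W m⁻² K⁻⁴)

S = 825/1.22² = 554.3 W m⁻².
T_eq = [S(1−A)/(4σ)]^(1/4) = [554.3×0.32/(4×5.67×10⁻⁸)]^(1/4) = 167.2 K.
ΔT = T_surf − T_eq = 180 − 167.2.

ΔT ≈ 12.8 K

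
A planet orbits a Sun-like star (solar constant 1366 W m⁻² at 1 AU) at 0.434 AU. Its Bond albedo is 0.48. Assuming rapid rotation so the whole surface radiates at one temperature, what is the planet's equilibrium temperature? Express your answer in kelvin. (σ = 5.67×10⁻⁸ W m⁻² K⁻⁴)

Flux at 0.434 AU: S = 1366/0.434² = 7250 W m⁻².
Energy balance: absorbed = emitted ⇒ πR²·S(1−A) = 4πR²·σT_eq⁴, so T_eq⁴ = S(1−A)/(4σ).
T_eq = [7250 × 0.52 / (4 × 5.67×10⁻⁸)]^(1/4) = (1.66×10¹⁰)^(1/4) = 359 K.

T_eq ≈ 359 K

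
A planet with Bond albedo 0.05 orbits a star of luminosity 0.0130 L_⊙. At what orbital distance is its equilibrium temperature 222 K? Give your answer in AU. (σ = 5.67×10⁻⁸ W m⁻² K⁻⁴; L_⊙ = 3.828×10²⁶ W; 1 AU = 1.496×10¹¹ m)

L = 0.0130 × 3.828×10²⁶ = 4.98×10²⁴ W.
From T_eq⁴ = L(1−A)/(16πσd²): d = √[L(1−A)/(16πσT_eq⁴)].
d = √[4.98×10²⁴ × 0.95 / (16π × 5.67×10⁻⁸ × (222)⁴)] = 2.61×10¹⁰ m = 0.175 AU.

d ≈ 0.175 AU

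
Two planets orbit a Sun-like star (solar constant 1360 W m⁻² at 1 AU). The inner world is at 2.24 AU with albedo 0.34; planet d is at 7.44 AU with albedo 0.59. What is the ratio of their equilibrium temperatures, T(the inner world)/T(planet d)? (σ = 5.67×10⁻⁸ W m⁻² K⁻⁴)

T_eq = [S₀(1−A)/(4σd²)]^(1/4), so T ∝ (1−A)^(1/4) / √d.
T₁ = [1360×0.66/(4×5.67×10⁻⁸×2.24²)]^(1/4) = 167.59 K.
T₂ = [1360×0.41/(4×5.67×10⁻⁸×7.44²)]^(1/4) = 81.64 K.

T₁/T₂ ≈ 2.053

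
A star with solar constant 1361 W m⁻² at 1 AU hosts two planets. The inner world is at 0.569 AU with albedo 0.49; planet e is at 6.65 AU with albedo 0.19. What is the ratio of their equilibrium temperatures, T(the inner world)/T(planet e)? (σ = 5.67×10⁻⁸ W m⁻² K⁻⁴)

T_eq = [S₀(1−A)/(4σd²)]^(1/4), so T ∝ (1−A)^(1/4) / √d.
T₁ = [1361×0.51/(4×5.67×10⁻⁸×0.569²)]^(1/4) = 311.81 K.
T₂ = [1361×0.81/(4×5.67×10⁻⁸×6.65²)]^(1/4) = 102.39 K.

T₁/T₂ ≈ 3.045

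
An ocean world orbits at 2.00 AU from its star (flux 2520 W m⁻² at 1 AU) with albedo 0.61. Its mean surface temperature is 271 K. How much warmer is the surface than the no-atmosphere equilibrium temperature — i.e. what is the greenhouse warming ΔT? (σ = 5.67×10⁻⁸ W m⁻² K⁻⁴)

S = 2520/2.00² = 630.0 W m⁻².
T_eq = [S(1−A)/(4σ)]^(1/4) = [630.0×0.39/(4×5.67×10⁻⁸)]^(1/4) = 181.4 K.
ΔT = T_surf − T_eq = 271 − 181.4.

ΔT ≈ 89.6 K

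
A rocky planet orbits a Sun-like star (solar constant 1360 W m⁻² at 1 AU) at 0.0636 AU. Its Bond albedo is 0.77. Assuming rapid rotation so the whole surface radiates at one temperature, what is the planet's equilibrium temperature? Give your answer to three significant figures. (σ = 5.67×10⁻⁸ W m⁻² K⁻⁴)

Flux at 0.0636 AU: S = 1360/0.0636² = 3.36×10⁵ W m⁻².
Energy balance: absorbed = emitted ⇒ πR²·S(1−A) = 4πR²·σT_eq⁴, so T_eq⁴ = S(1−A)/(4σ).
T_eq = [3.36×10⁵ × 0.23 / (4 × 5.67×10⁻⁸)]^(1/4) = (3.41×10¹¹)^(1/4) = 764 K.

T_eq ≈ 764 K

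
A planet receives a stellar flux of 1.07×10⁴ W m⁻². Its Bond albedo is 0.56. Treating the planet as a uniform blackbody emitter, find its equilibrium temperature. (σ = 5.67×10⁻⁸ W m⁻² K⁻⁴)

Energy balance: absorbed = emitted ⇒ πR²·S(1−A) = 4πR²·σT_eq⁴, so T_eq⁴ = S(1−A)/(4σ).
T_eq = [1.07×10⁴ × 0.44 / (4 × 5.67×10⁻⁸)]^(1/4) = (2.08×10¹⁰)^(1/4) = 380 K.

T_eq ≈ 380 K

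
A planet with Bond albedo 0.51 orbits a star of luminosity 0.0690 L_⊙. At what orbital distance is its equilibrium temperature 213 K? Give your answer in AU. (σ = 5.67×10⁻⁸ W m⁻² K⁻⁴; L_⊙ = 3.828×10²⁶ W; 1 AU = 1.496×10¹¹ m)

L = 0.0690 × 3.828×10²⁶ = 2.64×10²⁵ W.
From T_eq⁴ = L(1−A)/(16πσd²): d = √[L(1−A)/(16πσT_eq⁴)].
d = √[2.64×10²⁵ × 0.49 / (16π × 5.67×10⁻⁸ × (213)⁴)] = 4.70×10¹⁰ m = 0.314 AU.

d ≈ 0.314 AU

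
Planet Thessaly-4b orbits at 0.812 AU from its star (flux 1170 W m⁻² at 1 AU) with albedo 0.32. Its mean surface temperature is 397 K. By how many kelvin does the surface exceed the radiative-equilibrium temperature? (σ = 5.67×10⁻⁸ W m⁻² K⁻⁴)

ΔT ≈ 126.9 K

S = 1170/0.812² = 1774 W m⁻².
T_eq = [S(1−A)/(4σ)]^(1/4) = [1774×0.68/(4×5.67×10⁻⁸)]^(1/4) = 270.1 K.
ΔT = T_surf − T_eq = 397 − 270.1.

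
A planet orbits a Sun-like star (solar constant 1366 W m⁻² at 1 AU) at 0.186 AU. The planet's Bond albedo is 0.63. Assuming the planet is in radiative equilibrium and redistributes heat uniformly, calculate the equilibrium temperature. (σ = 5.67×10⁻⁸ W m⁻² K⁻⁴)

Flux at 0.186 AU: S = 1366/0.186² = 3.95×10⁴ W m⁻².
Energy balance: absorbed = emitted ⇒ πR²·S(1−A) = 4πR²·σT_eq⁴, so T_eq⁴ = S(1−A)/(4σ).
T_eq = [3.95×10⁴ × 0.37 / (4 × 5.67×10⁻⁸)]^(1/4) = (6.44×10¹⁰)^(1/4) = 504 K.

T_eq ≈ 504 K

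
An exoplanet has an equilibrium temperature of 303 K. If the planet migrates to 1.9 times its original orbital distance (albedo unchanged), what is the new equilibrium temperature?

T_eq ∝ L^(1/4) · d^(−1/2).
T′ = 303 / 1.9^(1/2) = 220 K.

T_eq ≈ 220 K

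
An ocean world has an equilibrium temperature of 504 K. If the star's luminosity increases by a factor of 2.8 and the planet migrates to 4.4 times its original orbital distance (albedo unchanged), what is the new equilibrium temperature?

T_eq ≈ 311 K

T_eq ∝ L^(1/4) · d^(−1/2).
T′ = 504 × 2.8^(1/4) / 4.4^(1/2) = 311 K.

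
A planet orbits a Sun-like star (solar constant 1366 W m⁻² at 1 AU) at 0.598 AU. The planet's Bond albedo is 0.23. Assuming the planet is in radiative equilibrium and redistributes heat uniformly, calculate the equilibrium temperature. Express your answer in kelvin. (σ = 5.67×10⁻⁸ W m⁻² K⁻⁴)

T_eq ≈ 337 K

Flux at 0.598 AU: S = 1366/0.598² = 3820 W m⁻².
Energy balance: absorbed = emitted ⇒ πR²·S(1−A) = 4πR²·σT_eq⁴, so T_eq⁴ = S(1−A)/(4σ).
T_eq = [3820 × 0.77 / (4 × 5.67×10⁻⁸)]^(1/4) = (1.30×10¹⁰)^(1/4) = 337 K.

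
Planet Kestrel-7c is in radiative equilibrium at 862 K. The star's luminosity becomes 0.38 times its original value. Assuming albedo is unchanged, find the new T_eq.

T_eq ∝ L^(1/4) · d^(−1/2).
T′ = 862 × 0.38^(1/4) = 677 K.

T_eq ≈ 677 K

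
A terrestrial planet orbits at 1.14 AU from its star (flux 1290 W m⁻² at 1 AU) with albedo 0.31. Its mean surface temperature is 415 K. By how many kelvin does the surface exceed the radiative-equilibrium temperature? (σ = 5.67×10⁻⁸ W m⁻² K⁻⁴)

S = 1290/1.14² = 992.6 W m⁻².
T_eq = [S(1−A)/(4σ)]^(1/4) = [992.6×0.69/(4×5.67×10⁻⁸)]^(1/4) = 234.4 K.
ΔT = T_surf − T_eq = 415 − 234.4.

ΔT ≈ 180.6 K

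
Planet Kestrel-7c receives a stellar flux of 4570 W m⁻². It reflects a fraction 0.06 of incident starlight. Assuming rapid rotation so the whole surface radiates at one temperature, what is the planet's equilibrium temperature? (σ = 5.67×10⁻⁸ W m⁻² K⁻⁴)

Energy balance: absorbed = emitted ⇒ πR²·S(1−A) = 4πR²·σT_eq⁴, so T_eq⁴ = S(1−A)/(4σ).
T_eq = [4570 × 0.94 / (4 × 5.67×10⁻⁸)]^(1/4) = (1.89×10¹⁰)^(1/4) = 371 K.

T_eq ≈ 371 K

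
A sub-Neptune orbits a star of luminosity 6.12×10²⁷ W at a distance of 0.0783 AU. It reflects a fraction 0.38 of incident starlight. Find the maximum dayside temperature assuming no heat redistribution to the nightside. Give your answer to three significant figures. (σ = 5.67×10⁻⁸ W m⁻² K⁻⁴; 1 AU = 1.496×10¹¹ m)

d = 0.0783 AU = 1.17×10¹⁰ m.
Flux: S = L/(4πd²) = 6.12×10²⁷/(4π×(1.17×10¹⁰)²) = 3.55×10⁶ W m⁻².
With no redistribution each surface element balances locally: S(1−A) = σT⁴.
T = [3.55×10⁶ × 0.62 / 5.67×10⁻⁸]^(1/4) = (3.88×10¹³)^(1/4) = 2500 K.

T_ss ≈ 2500 K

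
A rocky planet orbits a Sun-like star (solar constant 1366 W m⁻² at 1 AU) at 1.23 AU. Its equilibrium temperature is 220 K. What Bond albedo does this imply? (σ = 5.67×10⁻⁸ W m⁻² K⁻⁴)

Flux at 1.23 AU: S = 1366/1.23² = 903 W m⁻².
From T_eq⁴ = S(1−A)/(4σ): 1−A = 4σT_eq⁴/S.
1−A = 4 × 5.67×10⁻⁸ × (220)⁴ / 903 = 0.588.

A ≈ 0.41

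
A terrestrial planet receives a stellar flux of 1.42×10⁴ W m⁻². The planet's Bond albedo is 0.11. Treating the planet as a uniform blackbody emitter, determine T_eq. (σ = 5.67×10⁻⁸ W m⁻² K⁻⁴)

T_eq ≈ 486 K

Energy balance: absorbed = emitted ⇒ πR²·S(1−A) = 4πR²·σT_eq⁴, so T_eq⁴ = S(1−A)/(4σ).
T_eq = [1.42×10⁴ × 0.89 / (4 × 5.67×10⁻⁸)]^(1/4) = (5.57×10¹⁰)^(1/4) = 486 K.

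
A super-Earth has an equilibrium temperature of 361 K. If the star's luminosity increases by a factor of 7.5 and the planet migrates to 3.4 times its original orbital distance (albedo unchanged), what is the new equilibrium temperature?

T_eq ≈ 324 K

T_eq ∝ L^(1/4) · d^(−1/2).
T′ = 361 × 7.5^(1/4) / 3.4^(1/2) = 324 K.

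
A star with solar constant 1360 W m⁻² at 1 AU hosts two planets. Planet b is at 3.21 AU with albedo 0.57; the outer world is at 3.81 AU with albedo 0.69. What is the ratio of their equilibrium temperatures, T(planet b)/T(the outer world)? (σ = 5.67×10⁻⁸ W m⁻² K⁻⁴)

T_eq = [S₀(1−A)/(4σd²)]^(1/4), so T ∝ (1−A)^(1/4) / √d.
T₁ = [1360×0.43/(4×5.67×10⁻⁸×3.21²)]^(1/4) = 125.77 K.
T₂ = [1360×0.31/(4×5.67×10⁻⁸×3.81²)]^(1/4) = 106.38 K.

T₁/T₂ ≈ 1.182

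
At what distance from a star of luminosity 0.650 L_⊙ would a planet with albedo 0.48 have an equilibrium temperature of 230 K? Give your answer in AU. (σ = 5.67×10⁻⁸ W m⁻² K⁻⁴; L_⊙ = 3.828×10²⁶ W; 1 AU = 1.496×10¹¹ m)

L = 0.650 × 3.828×10²⁶ = 2.49×10²⁶ W.
From T_eq⁴ = L(1−A)/(16πσd²): d = √[L(1−A)/(16πσT_eq⁴)].
d = √[2.49×10²⁶ × 0.52 / (16π × 5.67×10⁻⁸ × (230)⁴)] = 1.27×10¹¹ m = 0.851 AU.

d ≈ 0.851 AU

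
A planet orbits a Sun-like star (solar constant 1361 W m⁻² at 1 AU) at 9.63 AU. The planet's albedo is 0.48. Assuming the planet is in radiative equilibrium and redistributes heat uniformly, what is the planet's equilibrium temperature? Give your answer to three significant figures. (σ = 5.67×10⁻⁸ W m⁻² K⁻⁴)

T_eq ≈ 76.2 K

Flux at 9.63 AU: S = 1361/9.63² = 14.7 W m⁻².
Energy balance: absorbed = emitted ⇒ πR²·S(1−A) = 4πR²·σT_eq⁴, so T_eq⁴ = S(1−A)/(4σ).
T_eq = [14.7 × 0.52 / (4 × 5.67×10⁻⁸)]^(1/4) = (3.36×10⁷)^(1/4) = 76.2 K.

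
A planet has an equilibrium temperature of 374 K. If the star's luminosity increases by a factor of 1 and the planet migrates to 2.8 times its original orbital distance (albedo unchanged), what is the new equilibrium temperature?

T_eq ≈ 224 K

T_eq ∝ L^(1/4) · d^(−1/2).
T′ = 374 × 1^(1/4) / 2.8^(1/2) = 224 K.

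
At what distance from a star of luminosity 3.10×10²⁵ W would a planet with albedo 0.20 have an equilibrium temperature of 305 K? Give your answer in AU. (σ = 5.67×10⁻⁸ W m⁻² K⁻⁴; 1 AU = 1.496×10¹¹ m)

From T_eq⁴ = L(1−A)/(16πσd²): d = √[L(1−A)/(16πσT_eq⁴)].
d = √[3.10×10²⁵ × 0.80 / (16π × 5.67×10⁻⁸ × (305)⁴)] = 3.17×10¹⁰ m = 0.212 AU.

d ≈ 0.212 AU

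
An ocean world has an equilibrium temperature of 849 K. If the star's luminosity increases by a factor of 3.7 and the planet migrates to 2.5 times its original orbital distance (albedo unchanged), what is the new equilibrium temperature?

T_eq ≈ 745 K

T_eq ∝ L^(1/4) · d^(−1/2).
T′ = 849 × 3.7^(1/4) / 2.5^(1/2) = 745 K.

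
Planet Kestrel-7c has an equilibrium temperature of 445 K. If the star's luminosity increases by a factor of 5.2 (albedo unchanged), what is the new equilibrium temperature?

T_eq ≈ 672 K

T_eq ∝ L^(1/4) · d^(−1/2).
T′ = 445 × 5.2^(1/4) = 672 K.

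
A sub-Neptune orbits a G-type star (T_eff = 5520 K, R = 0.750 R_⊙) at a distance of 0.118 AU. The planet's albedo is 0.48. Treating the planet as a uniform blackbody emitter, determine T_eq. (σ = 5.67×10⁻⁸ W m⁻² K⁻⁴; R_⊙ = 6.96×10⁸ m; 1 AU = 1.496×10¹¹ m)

R_⋆ = 0.750 × 6.96×10⁸ = 5.22×10⁸ m.
d = 0.118 AU = 1.77×10¹⁰ m.
L = 4πR_⋆²σT_⋆⁴ = 4π(5.22×10⁸)² × 5.67×10⁻⁸ × (5520)⁴ = 1.80×10²⁶ W.
S = L/(4πd²) = 4.60×10⁴ W m⁻².
Energy balance: absorbed = emitted ⇒ πR²·S(1−A) = 4πR²·σT_eq⁴, so T_eq⁴ = S(1−A)/(4σ).
T_eq = [4.60×10⁴ × 0.52 / (4 × 5.67×10⁻⁸)]^(1/4) = (1.06×10¹¹)^(1/4) = 570 K.

T_eq ≈ 570 K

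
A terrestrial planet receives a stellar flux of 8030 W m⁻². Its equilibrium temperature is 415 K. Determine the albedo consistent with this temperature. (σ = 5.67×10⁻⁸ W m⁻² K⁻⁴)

From T_eq⁴ = S(1−A)/(4σ): 1−A = 4σT_eq⁴/S.
1−A = 4 × 5.67×10⁻⁸ × (415)⁴ / 8030 = 0.838.

A ≈ 0.16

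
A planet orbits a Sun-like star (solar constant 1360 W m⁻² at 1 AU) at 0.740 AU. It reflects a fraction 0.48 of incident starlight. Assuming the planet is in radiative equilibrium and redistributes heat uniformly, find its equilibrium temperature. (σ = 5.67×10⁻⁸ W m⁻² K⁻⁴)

Flux at 0.740 AU: S = 1360/0.740² = 2480 W m⁻².
Energy balance: absorbed = emitted ⇒ πR²·S(1−A) = 4πR²·σT_eq⁴, so T_eq⁴ = S(1−A)/(4σ).
T_eq = [2480 × 0.52 / (4 × 5.67×10⁻⁸)]^(1/4) = (5.69×10⁹)^(1/4) = 275 K.

T_eq ≈ 275 K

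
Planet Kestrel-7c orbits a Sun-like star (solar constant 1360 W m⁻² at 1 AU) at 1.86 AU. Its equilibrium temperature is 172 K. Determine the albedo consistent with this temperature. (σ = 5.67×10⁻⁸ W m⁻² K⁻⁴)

A ≈ 0.50

Flux at 1.86 AU: S = 1360/1.86² = 393 W m⁻².
From T_eq⁴ = S(1−A)/(4σ): 1−A = 4σT_eq⁴/S.
1−A = 4 × 5.67×10⁻⁸ × (172)⁴ / 393 = 0.505.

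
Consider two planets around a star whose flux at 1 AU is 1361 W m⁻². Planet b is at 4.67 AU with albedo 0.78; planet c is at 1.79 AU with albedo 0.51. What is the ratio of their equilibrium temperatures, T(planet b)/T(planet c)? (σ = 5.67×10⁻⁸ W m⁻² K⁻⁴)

T₁/T₂ ≈ 0.507

T_eq = [S₀(1−A)/(4σd²)]^(1/4), so T ∝ (1−A)^(1/4) / √d.
T₁ = [1361×0.22/(4×5.67×10⁻⁸×4.67²)]^(1/4) = 88.21 K.
T₂ = [1361×0.49/(4×5.67×10⁻⁸×1.79²)]^(1/4) = 174.05 K.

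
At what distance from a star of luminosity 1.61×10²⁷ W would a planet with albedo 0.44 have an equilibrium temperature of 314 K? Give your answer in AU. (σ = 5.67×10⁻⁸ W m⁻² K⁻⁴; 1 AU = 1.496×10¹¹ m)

d ≈ 1.21 AU

From T_eq⁴ = L(1−A)/(16πσd²): d = √[L(1−A)/(16πσT_eq⁴)].
d = √[1.61×10²⁷ × 0.56 / (16π × 5.67×10⁻⁸ × (314)⁴)] = 1.80×10¹¹ m = 1.21 AU.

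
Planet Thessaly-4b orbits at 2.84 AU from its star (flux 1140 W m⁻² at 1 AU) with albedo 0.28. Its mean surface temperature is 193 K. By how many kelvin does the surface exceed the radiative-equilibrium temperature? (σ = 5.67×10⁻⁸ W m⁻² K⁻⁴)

S = 1140/2.84² = 141.3 W m⁻².
T_eq = [S(1−A)/(4σ)]^(1/4) = [141.3×0.72/(4×5.67×10⁻⁸)]^(1/4) = 145.5 K.
ΔT = T_surf − T_eq = 193 − 145.5.

ΔT ≈ 47.5 K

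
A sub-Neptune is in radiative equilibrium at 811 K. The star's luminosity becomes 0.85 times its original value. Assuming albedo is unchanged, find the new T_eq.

T_eq ≈ 779 K

T_eq ∝ L^(1/4) · d^(−1/2).
T′ = 811 × 0.85^(1/4) = 779 K.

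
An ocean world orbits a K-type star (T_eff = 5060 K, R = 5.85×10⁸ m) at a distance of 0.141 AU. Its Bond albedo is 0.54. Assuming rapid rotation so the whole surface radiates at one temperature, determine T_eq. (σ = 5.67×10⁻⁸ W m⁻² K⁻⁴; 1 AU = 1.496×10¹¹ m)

d = 0.141 AU = 2.11×10¹⁰ m.
L = 4πR_⋆²σT_⋆⁴ = 4π(5.85×10⁸)² × 5.67×10⁻⁸ × (5060)⁴ = 1.60×10²⁶ W.
S = L/(4πd²) = 2.86×10⁴ W m⁻².
Energy balance: absorbed = emitted ⇒ πR²·S(1−A) = 4πR²·σT_eq⁴, so T_eq⁴ = S(1−A)/(4σ).
T_eq = [2.86×10⁴ × 0.46 / (4 × 5.67×10⁻⁸)]^(1/4) = (5.80×10¹⁰)^(1/4) = 491 K.

T_eq ≈ 491 K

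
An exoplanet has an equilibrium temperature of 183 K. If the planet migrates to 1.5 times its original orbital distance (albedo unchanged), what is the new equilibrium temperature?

T_eq ≈ 149 K

T_eq ∝ L^(1/4) · d^(−1/2).
T′ = 183 / 1.5^(1/2) = 149 K.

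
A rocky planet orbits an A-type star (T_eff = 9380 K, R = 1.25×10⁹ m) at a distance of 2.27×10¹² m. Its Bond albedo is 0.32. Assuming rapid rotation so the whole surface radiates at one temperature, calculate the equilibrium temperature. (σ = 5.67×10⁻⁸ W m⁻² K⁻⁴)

L = 4πR_⋆²σT_⋆⁴ = 4π(1.25×10⁹)² × 5.67×10⁻⁸ × (9380)⁴ = 8.62×10²⁷ W.
S = L/(4πd²) = 133 W m⁻².
Energy balance: absorbed = emitted ⇒ πR²·S(1−A) = 4πR²·σT_eq⁴, so T_eq⁴ = S(1−A)/(4σ).
T_eq = [133 × 0.68 / (4 × 5.67×10⁻⁸)]^(1/4) = (3.99×10⁸)^(1/4) = 141 K.

T_eq ≈ 141 K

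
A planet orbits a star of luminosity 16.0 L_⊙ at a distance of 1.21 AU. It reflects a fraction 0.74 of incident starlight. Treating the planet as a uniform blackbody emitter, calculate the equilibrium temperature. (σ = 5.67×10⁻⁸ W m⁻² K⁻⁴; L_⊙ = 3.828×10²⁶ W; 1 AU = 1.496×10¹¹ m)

d = 1.21 AU = 1.81×10¹¹ m.
L = 16.0 × 3.828×10²⁶ = 6.12×10²⁷ W.
Flux: S = L/(4πd²) = 6.12×10²⁷/(4π×(1.81×10¹¹)²) = 1.49×10⁴ W m⁻².
Energy balance: absorbed = emitted ⇒ πR²·S(1−A) = 4πR²·σT_eq⁴, so T_eq⁴ = S(1−A)/(4σ).
T_eq = [1.49×10⁴ × 0.26 / (4 × 5.67×10⁻⁸)]^(1/4) = (1.71×10¹⁰)^(1/4) = 361 K.

T_eq ≈ 361 K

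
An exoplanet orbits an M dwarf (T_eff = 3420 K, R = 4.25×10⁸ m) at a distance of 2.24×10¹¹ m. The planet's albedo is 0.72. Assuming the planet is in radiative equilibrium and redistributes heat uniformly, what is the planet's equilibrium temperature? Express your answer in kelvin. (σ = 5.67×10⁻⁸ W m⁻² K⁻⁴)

L = 4πR_⋆²σT_⋆⁴ = 4π(4.25×10⁸)² × 5.67×10⁻⁸ × (3420)⁴ = 1.76×10²⁵ W.
S = L/(4πd²) = 27.9 W m⁻².
Energy balance: absorbed = emitted ⇒ πR²·S(1−A) = 4πR²·σT_eq⁴, so T_eq⁴ = S(1−A)/(4σ).
T_eq = [27.9 × 0.28 / (4 × 5.67×10⁻⁸)]^(1/4) = (3.45×10⁷)^(1/4) = 76.6 K.

T_eq ≈ 76.6 K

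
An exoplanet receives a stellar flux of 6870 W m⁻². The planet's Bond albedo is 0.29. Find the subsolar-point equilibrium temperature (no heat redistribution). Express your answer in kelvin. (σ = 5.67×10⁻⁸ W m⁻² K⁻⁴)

T_ss ≈ 542 K

At the subsolar point the surface absorbs S(1−A) and emits σT⁴ per unit area — no factor of 4, since only the local patch is in balance.
T = [6870 × 0.71 / 5.67×10⁻⁸]^(1/4) = (8.60×10¹⁰)^(1/4) = 542 K.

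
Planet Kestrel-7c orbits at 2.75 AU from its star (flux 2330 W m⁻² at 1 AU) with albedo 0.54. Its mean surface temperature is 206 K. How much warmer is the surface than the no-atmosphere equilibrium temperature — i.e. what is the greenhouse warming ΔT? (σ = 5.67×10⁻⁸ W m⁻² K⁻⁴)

S = 2330/2.75² = 308.1 W m⁻².
T_eq = [S(1−A)/(4σ)]^(1/4) = [308.1×0.46/(4×5.67×10⁻⁸)]^(1/4) = 158.1 K.
ΔT = T_surf − T_eq = 206 − 158.1.

ΔT ≈ 47.9 K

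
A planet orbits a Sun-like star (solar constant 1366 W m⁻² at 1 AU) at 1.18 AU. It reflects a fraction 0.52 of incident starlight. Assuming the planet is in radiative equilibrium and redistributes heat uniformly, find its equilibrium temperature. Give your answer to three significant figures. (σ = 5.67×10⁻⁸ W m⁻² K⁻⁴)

Flux at 1.18 AU: S = 1366/1.18² = 981 W m⁻².
Energy balance: absorbed = emitted ⇒ πR²·S(1−A) = 4πR²·σT_eq⁴, so T_eq⁴ = S(1−A)/(4σ).
T_eq = [981 × 0.48 / (4 × 5.67×10⁻⁸)]^(1/4) = (2.08×10⁹)^(1/4) = 213 K.

T_eq ≈ 213 K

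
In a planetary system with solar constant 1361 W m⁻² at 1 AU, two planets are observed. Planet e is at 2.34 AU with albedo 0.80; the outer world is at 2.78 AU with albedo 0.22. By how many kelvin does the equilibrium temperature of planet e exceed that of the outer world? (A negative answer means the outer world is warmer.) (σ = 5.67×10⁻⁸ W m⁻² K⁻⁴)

T_eq = [S₀(1−A)/(4σd²)]^(1/4), so T ∝ (1−A)^(1/4) / √d.
T₁ = [1361×0.20/(4×5.67×10⁻⁸×2.34²)]^(1/4) = 121.68 K.
T₂ = [1361×0.78/(4×5.67×10⁻⁸×2.78²)]^(1/4) = 156.88 K.

ΔT ≈ -35.2 K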